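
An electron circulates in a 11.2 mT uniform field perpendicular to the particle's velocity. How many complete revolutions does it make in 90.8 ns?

T = 2πm/(qB) = 2π(9.11×10^-31) / [(1×1.60×10^-19)(0.0112)] = 3.1942×10^-9 s.
N = t/T = 9.08×10^-8 / 3.1942×10^-9 ≈ 28.43, so 28 complete revolutions.

N = 28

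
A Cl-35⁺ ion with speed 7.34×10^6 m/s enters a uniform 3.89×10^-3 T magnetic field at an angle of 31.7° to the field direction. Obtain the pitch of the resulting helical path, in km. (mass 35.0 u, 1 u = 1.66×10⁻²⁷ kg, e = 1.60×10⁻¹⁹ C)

The velocity component along B is v∥ = v cos31.7° = 6.24×10^6 m/s.
The cyclotron period T = 2πm/(qB) = 5.87×10^-4 s is set by m, q, B alone.
Pitch = v∥·T = (6.24×10^6)(5.87×10^-4) = 3660 m.

pitch ≈ 3.66 km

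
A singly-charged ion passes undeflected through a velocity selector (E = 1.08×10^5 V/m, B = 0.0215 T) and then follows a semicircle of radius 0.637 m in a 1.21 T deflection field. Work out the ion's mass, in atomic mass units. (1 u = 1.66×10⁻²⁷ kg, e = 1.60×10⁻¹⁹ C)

v = E/B₁ = 5.02×10^6 m/s.
From r = mv/(qB₂), m = qB₂r/v = (1×1.60×10^-19)(1.21)(0.637) / (5.02×10^6) = 2.46×10^-26 kg.
In atomic mass units: m = 2.46×10^-26 / 1.66×10^-27 = 14.8 u.

m ≈ 14.8 u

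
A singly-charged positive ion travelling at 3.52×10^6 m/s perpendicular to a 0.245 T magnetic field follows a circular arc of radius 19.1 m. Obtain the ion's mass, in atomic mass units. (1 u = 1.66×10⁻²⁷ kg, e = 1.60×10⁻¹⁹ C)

m ≈ 128 u

qvB = mv²/r ⇒ m = qBr/v.
m = (1×1.60×10^-19)(0.245)(19.1) / (3.52×10^6) = 2.13×10^-25 kg = 128 u.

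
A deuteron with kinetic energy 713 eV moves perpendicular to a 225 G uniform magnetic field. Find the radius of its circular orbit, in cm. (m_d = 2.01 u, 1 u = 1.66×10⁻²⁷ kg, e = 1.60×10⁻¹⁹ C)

Convert the energy: K = 713 eV = 1.14×10^-16 J.
v = √(2K/m) = √(2·1.14×10^-16/3.34×10^-27) = 2.61×10^5 m/s.
r = mv/(qB) = (3.34×10^-27)(2.61×10^5) / [(1×1.60×10^-19)(0.0225)] = 0.242 m.

r ≈ 24.2 cm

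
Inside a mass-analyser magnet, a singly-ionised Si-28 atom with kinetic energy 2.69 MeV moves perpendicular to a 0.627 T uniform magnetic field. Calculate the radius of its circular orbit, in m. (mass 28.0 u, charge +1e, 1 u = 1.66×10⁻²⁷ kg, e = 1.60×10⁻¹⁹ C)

Convert the energy: K = 2.69 MeV = 4.30×10^-13 J.
v = √(2K/m) = √(2·4.30×10^-13/4.65×10^-26) = 4.30×10^6 m/s.
r = mv/(qB) = (4.65×10^-26)(4.30×10^6) / [(1×1.60×10^-19)(0.627)] = 1.99 m.

r ≈ 1.99 m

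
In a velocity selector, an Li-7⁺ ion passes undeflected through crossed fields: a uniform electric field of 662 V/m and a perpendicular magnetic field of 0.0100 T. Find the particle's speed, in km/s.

For zero net force, qE = qvB, so v = E/B.
v = (662) / (0.0100) = 6.62×10^4 m/s.

v ≈ 66.2 km/s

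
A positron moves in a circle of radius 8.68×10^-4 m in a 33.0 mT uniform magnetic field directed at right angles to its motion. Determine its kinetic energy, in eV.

v = qBr/m = (1×1.60×10^-19)(0.0330)(8.68×10^-4) / (9.11×10^-31) = 5.03×10^6 m/s.
K = ½mv² = 0.5·(9.11×10^-31)·(5.03×10^6)² = 1.15×10^-17 J = 72.1 eV.

K ≈ 72.1 eV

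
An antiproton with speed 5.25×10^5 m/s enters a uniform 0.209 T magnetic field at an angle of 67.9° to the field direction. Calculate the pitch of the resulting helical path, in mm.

The velocity component along B is v∥ = v cos67.9° = 1.98×10^5 m/s.
The cyclotron period T = 2πm/(qB) = 3.14×10^-7 s is set by m, q, B alone.
Pitch = v∥·T = (1.98×10^5)(3.14×10^-7) = 0.0620 m.

pitch ≈ 62.0 mm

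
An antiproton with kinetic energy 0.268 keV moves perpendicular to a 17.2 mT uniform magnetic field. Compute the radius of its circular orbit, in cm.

r ≈ 13.8 cm

Convert the energy: K = 0.268 keV = 4.29×10^-17 J.
v = √(2K/m) = √(2·4.29×10^-17/1.67×10^-27) = 2.27×10^5 m/s.
r = mv/(qB) = (1.67×10^-27)(2.27×10^5) / [(1×1.60×10^-19)(0.0172)] = 0.138 m.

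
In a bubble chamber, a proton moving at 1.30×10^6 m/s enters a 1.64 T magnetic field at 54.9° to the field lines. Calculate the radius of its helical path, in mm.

r ≈ 6.77 mm

Only the perpendicular component v⊥ = v sin54.9° = 1.06×10^6 m/s is bent by the field.
r = m v⊥ /(qB) = (1.67×10^-27)(1.06×10^6) / [(1×1.60×10^-19)(1.64)] = 6.77×10^-3 m.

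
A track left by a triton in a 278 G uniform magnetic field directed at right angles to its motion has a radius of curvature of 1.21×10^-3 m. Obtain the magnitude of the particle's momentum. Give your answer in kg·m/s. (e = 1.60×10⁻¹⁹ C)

p ≈ 5.38×10^-24 kg·m/s

Since qvB = mv²/r, the momentum p = mv = qBr.
p = (1×1.60×10^-19)(0.0278)(1.21×10^-3) = 5.38×10^-24 kg·m/s.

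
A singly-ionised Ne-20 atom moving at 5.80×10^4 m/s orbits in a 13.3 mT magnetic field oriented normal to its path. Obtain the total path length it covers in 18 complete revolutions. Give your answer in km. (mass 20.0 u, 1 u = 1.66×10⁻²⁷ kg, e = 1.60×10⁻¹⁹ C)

r = mv/(qB) = 0.905 m, so one revolution covers 2πr = 5.69 m.
In 18 revolutions: L = 18·2πr = 102 m.

L ≈ 0.102 km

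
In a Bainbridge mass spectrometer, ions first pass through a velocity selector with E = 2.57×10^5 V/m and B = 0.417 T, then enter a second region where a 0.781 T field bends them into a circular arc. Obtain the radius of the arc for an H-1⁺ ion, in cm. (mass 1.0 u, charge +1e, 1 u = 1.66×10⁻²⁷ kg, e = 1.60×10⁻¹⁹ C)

The selector passes v = E/B = 2.57×10^5/0.417 = 6.16×10^5 m/s.
In the deflection region, r = mv/(qB₂) = (1.66×10^-27)(6.16×10^5) / [(1×1.60×10^-19)(0.781)] = 8.19×10^-3 m.

r ≈ 0.819 cm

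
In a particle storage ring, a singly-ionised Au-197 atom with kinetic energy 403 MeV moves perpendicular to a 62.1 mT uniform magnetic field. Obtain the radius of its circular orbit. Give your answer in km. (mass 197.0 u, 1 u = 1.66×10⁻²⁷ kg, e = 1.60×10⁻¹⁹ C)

Convert the energy: K = 403 MeV = 6.45×10^-11 J.
v = √(2K/m) = √(2·6.45×10^-11/3.27×10^-25) = 1.99×10^7 m/s.
r = mv/(qB) = (3.27×10^-25)(1.99×10^7) / [(1×1.60×10^-19)(0.0621)] = 654 m.

r ≈ 0.654 km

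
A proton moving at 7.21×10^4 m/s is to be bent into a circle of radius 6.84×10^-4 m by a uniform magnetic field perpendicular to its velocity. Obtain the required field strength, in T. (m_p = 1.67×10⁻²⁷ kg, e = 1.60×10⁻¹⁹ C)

qvB = mv²/r gives B = mv/(qr).
B = (1.67×10^-27)(7.21×10^4) / [(1×1.60×10^-19)(6.84×10^-4)] = 1.10 T.

B ≈ 1.10 T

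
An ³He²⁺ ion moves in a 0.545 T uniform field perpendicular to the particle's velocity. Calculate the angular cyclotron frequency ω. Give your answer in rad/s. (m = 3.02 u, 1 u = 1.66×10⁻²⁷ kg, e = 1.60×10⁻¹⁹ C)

ω ≈ 3.48×10^7 rad/s

ω = qB/m = (2×1.60×10^-19)(0.545) / (5.01×10^-27) = 3.48×10^7 rad/s.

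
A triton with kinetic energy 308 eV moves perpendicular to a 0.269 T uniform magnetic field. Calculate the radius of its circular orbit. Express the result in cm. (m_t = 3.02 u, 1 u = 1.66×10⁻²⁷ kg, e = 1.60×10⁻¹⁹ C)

Convert the energy: K = 308 eV = 4.93×10^-17 J.
v = √(2K/m) = √(2·4.93×10^-17/5.01×10^-27) = 1.40×10^5 m/s.
r = mv/(qB) = (5.01×10^-27)(1.40×10^5) / [(1×1.60×10^-19)(0.269)] = 0.0163 m.

r ≈ 1.63 cm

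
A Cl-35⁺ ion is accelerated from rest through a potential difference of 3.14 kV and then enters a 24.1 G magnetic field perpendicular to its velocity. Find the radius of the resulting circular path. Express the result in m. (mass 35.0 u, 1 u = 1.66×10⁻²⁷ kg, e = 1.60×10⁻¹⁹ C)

The kinetic energy gained is K = qV = (1×1.60×10^-19)(3140) = 5.02×10^-16 J.
v = √(2K/m) = 1.32×10^5 m/s.
r = mv/(qB) = (5.81×10^-26)(1.32×10^5) / [(1×1.60×10^-19)(2.41×10^-3)] = 19.8 m.

r ≈ 19.8 m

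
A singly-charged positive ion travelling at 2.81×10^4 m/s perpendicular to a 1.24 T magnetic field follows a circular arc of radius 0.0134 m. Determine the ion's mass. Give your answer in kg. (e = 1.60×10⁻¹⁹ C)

m ≈ 9.46×10^-26 kg

qvB = mv²/r ⇒ m = qBr/v.
m = (1×1.60×10^-19)(1.24)(0.0134) / (2.81×10^4) = 9.46×10^-26 kg.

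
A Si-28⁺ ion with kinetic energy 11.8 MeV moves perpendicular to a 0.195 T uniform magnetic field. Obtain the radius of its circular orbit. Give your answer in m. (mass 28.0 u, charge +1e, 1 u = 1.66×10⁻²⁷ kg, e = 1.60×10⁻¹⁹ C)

r ≈ 13.4 m

Convert the energy: K = 11.8 MeV = 1.89×10^-12 J.
v = √(2K/m) = √(2·1.89×10^-12/4.65×10^-26) = 9.01×10^6 m/s.
r = mv/(qB) = (4.65×10^-26)(9.01×10^6) / [(1×1.60×10^-19)(0.195)] = 13.4 m.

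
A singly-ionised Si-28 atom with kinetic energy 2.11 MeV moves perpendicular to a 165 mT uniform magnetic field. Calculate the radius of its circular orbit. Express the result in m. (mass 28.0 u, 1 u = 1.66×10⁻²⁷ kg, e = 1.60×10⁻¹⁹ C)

Convert the energy: K = 2.11 MeV = 3.38×10^-13 J.
v = √(2K/m) = √(2·3.38×10^-13/4.65×10^-26) = 3.81×10^6 m/s.
r = mv/(qB) = (4.65×10^-26)(3.81×10^6) / [(1×1.60×10^-19)(0.165)] = 6.71 m.

r ≈ 6.71 m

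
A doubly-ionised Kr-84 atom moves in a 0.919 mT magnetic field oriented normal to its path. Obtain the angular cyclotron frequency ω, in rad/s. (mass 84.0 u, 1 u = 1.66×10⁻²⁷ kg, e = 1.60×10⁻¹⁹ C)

ω ≈ 2110 rad/s

ω = qB/m = (2×1.60×10^-19)(9.19×10^-4) / (1.39×10^-25) = 2110 rad/s.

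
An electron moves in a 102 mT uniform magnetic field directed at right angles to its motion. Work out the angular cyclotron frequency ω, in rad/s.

ω ≈ 1.79×10^10 rad/s

ω = qB/m = (1×1.60×10^-19)(0.102) / (9.11×10^-31) = 1.79×10^10 rad/s.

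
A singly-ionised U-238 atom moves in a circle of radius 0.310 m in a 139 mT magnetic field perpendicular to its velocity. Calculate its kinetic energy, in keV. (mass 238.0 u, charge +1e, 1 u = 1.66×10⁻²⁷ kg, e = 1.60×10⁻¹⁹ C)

v = qBr/m = (1×1.60×10^-19)(0.139)(0.310) / (3.95×10^-25) = 1.75×10^4 m/s.
K = ½mv² = 0.5·(3.95×10^-25)·(1.75×10^4)² = 6.02×10^-17 J = 0.376 keV.

K ≈ 0.376 keV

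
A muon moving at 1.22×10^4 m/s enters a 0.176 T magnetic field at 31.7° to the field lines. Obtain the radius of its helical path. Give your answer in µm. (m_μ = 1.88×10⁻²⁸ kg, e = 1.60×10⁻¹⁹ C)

Only the perpendicular component v⊥ = v sin31.7° = 6410 m/s is bent by the field.
r = m v⊥ /(qB) = (1.88×10^-28)(6410) / [(1×1.60×10^-19)(0.176)] = 4.28×10^-5 m.

r ≈ 42.8 µm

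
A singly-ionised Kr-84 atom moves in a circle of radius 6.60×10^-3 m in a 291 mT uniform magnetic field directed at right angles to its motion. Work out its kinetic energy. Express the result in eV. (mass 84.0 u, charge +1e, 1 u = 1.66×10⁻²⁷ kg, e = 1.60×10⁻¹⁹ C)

v = qBr/m = (1×1.60×10^-19)(0.291)(6.60×10^-3) / (1.39×10^-25) = 2200 m/s.
K = ½mv² = 0.5·(1.39×10^-25)·(2200)² = 3.39×10^-19 J = 2.12 eV.

K ≈ 2.12 eV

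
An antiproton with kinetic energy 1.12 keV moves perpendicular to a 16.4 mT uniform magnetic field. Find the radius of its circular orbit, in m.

Convert the energy: K = 1.12 keV = 1.79×10^-16 J.
v = √(2K/m) = √(2·1.79×10^-16/1.67×10^-27) = 4.63×10^5 m/s.
r = mv/(qB) = (1.67×10^-27)(4.63×10^5) / [(1×1.60×10^-19)(0.0164)] = 0.295 m.

r ≈ 0.295 m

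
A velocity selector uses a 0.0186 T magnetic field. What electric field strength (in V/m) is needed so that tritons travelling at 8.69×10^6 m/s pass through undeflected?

E ≈ 1.62×10^5 V/m

qE = qvB ⇒ E = vB = (8.69×10^6)(0.0186) = 1.62×10^5 V/m.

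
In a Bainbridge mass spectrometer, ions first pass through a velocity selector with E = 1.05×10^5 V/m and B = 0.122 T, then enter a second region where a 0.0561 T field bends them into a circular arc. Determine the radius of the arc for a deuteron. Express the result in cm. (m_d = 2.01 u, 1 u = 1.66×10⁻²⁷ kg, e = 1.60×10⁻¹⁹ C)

The selector passes v = E/B = 1.05×10^5/0.122 = 8.61×10^5 m/s.
In the deflection region, r = mv/(qB₂) = (3.34×10^-27)(8.61×10^5) / [(1×1.60×10^-19)(0.0561)] = 0.320 m.

r ≈ 32.0 cm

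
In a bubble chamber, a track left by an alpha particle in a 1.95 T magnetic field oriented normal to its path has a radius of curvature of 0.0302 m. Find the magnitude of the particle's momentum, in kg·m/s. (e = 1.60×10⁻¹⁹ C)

p ≈ 1.88×10^-20 kg·m/s

Since qvB = mv²/r, the momentum p = mv = qBr.
p = (2×1.60×10^-19)(1.95)(0.0302) = 1.88×10^-20 kg·m/s.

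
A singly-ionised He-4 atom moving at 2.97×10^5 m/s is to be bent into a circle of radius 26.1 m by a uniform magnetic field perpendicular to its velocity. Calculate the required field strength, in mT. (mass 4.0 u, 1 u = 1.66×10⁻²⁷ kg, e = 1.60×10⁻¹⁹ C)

qvB = mv²/r gives B = mv/(qr).
B = (6.64×10^-27)(2.97×10^5) / [(1×1.60×10^-19)(26.1)] = 4.72×10^-4 T.

B ≈ 0.472 mT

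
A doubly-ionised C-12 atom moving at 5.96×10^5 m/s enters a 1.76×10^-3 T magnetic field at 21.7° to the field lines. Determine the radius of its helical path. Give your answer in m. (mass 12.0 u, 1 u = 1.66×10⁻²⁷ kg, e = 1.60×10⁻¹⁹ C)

Only the perpendicular component v⊥ = v sin21.7° = 2.20×10^5 m/s is bent by the field.
r = m v⊥ /(qB) = (1.99×10^-26)(2.20×10^5) / [(2×1.60×10^-19)(1.76×10^-3)] = 7.79 m.

r ≈ 7.79 m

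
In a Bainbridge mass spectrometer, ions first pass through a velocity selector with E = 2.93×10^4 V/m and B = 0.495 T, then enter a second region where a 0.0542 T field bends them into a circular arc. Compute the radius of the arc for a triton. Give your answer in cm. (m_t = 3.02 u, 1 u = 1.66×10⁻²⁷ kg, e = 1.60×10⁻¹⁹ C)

r ≈ 3.42 cm

The selector passes v = E/B = 2.93×10^4/0.495 = 5.92×10^4 m/s.
In the deflection region, r = mv/(qB₂) = (5.01×10^-27)(5.92×10^4) / [(1×1.60×10^-19)(0.0542)] = 0.0342 m.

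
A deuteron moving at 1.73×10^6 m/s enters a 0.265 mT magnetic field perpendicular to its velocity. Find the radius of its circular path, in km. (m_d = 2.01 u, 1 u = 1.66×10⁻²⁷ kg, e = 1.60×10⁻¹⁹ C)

The magnetic force provides the centripetal force: qvB = mv²/r, so r = mv/(qB).
r = (3.34×10^-27 kg)(1.73×10^6 m/s) / [(1×1.60×10^-19 C)(2.65×10^-4 T)] = 136 m.

r ≈ 0.136 km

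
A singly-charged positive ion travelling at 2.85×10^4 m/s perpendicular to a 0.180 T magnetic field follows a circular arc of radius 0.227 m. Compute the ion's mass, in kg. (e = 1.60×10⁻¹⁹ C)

qvB = mv²/r ⇒ m = qBr/v.
m = (1×1.60×10^-19)(0.180)(0.227) / (2.85×10^4) = 2.29×10^-25 kg.

m ≈ 2.29×10^-25 kg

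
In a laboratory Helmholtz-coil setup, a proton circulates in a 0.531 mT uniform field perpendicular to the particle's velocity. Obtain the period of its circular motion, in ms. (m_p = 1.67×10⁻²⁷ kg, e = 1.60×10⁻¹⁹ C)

The cyclotron period is independent of speed: T = 2πm/(qB).
T = 2π(1.67×10^-27) / [(1×1.60×10^-19)(5.31×10^-4)] = 1.24×10^-4 s.

T ≈ 0.124 ms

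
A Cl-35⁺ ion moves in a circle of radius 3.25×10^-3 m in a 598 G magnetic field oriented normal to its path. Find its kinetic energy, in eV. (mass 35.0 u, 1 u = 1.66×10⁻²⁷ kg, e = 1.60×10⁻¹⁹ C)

K ≈ 0.0520 eV

v = qBr/m = (1×1.60×10^-19)(0.0598)(3.25×10^-3) / (5.81×10^-26) = 535 m/s.
K = ½mv² = 0.5·(5.81×10^-26)·(535)² = 8.32×10^-21 J = 0.0520 eV.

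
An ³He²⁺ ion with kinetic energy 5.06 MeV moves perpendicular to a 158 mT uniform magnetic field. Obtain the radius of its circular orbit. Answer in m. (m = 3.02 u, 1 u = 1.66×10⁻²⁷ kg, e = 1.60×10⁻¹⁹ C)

r ≈ 1.78 m

Convert the energy: K = 5.06 MeV = 8.10×10^-13 J.
v = √(2K/m) = √(2·8.10×10^-13/5.01×10^-27) = 1.80×10^7 m/s.
r = mv/(qB) = (5.01×10^-27)(1.80×10^7) / [(2×1.60×10^-19)(0.158)] = 1.78 m.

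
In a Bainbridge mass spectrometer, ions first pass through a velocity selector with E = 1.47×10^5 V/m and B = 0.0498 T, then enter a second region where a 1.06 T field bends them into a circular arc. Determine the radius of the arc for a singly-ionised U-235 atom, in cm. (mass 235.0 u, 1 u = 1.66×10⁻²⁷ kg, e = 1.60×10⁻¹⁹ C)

r ≈ 679 cm

The selector passes v = E/B = 1.47×10^5/0.0498 = 2.95×10^6 m/s.
In the deflection region, r = mv/(qB₂) = (3.90×10^-25)(2.95×10^6) / [(1×1.60×10^-19)(1.06)] = 6.79 m.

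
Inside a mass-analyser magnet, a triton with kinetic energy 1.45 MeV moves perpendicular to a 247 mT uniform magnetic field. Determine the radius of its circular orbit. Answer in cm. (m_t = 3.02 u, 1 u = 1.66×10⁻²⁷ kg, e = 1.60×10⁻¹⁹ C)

r ≈ 122 cm

Convert the energy: K = 1.45 MeV = 2.32×10^-13 J.
v = √(2K/m) = √(2·2.32×10^-13/5.01×10^-27) = 9.62×10^6 m/s.
r = mv/(qB) = (5.01×10^-27)(9.62×10^6) / [(1×1.60×10^-19)(0.247)] = 1.22 m.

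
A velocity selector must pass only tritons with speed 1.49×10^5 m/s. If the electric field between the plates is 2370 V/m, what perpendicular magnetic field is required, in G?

B ≈ 159 G

qE = qvB ⇒ B = E/v = (2370) / (1.49×10^5) = 0.0159 T.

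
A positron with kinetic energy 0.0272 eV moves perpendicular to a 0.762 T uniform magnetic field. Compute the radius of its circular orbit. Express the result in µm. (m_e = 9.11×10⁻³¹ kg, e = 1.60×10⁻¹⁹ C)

r ≈ 0.730 µm

Convert the energy: K = 0.0272 eV = 4.35×10^-21 J.
v = √(2K/m) = √(2·4.35×10^-21/9.11×10^-31) = 9.77×10^4 m/s.
r = mv/(qB) = (9.11×10^-31)(9.77×10^4) / [(1×1.60×10^-19)(0.762)] = 7.30×10^-7 m.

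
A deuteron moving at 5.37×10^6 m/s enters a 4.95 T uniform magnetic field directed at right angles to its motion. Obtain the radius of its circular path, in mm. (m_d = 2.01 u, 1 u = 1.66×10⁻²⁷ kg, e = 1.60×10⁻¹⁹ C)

The magnetic force provides the centripetal force: qvB = mv²/r, so r = mv/(qB).
r = (3.34×10^-27 kg)(5.37×10^6 m/s) / [(1×1.60×10^-19 C)(4.95 T)] = 0.0226 m.

r ≈ 22.6 mm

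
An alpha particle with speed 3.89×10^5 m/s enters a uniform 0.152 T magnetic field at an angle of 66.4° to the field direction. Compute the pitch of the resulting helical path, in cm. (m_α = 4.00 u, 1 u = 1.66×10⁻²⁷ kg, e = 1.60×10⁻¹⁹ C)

The velocity component along B is v∥ = v cos66.4° = 1.56×10^5 m/s.
The cyclotron period T = 2πm/(qB) = 8.58×10^-7 s is set by m, q, B alone.
Pitch = v∥·T = (1.56×10^5)(8.58×10^-7) = 0.134 m.

pitch ≈ 13.4 cm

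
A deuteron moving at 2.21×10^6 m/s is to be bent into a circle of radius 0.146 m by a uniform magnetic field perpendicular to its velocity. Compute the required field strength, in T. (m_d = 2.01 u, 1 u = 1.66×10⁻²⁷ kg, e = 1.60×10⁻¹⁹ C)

qvB = mv²/r gives B = mv/(qr).
B = (3.34×10^-27)(2.21×10^6) / [(1×1.60×10^-19)(0.146)] = 0.316 T.

B ≈ 0.316 T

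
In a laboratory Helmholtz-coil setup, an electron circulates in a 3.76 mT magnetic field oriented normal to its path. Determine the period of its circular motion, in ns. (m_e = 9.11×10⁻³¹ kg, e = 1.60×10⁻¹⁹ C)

T ≈ 9.51 ns

The cyclotron period is independent of speed: T = 2πm/(qB).
T = 2π(9.11×10^-31) / [(1×1.60×10^-19)(3.76×10^-3)] = 9.51×10^-9 s.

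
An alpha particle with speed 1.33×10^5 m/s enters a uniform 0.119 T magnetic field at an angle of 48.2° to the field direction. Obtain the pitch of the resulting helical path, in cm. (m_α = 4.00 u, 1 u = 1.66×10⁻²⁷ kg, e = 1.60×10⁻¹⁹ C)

pitch ≈ 9.71 cm

The velocity component along B is v∥ = v cos48.2° = 8.86×10^4 m/s.
The cyclotron period T = 2πm/(qB) = 1.10×10^-6 s is set by m, q, B alone.
Pitch = v∥·T = (8.86×10^4)(1.10×10^-6) = 0.0971 m.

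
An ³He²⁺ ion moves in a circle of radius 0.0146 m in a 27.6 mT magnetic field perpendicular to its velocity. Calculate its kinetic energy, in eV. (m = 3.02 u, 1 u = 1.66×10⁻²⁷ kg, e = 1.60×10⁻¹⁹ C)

v = qBr/m = (2×1.60×10^-19)(0.0276)(0.0146) / (5.01×10^-27) = 2.57×10^4 m/s.
K = ½mv² = 0.5·(5.01×10^-27)·(2.57×10^4)² = 1.66×10^-18 J = 10.4 eV.

K ≈ 10.4 eV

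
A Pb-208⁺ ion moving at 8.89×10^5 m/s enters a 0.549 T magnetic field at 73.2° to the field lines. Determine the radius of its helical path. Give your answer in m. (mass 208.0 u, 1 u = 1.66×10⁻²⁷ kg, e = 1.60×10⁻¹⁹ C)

r ≈ 3.35 m

Only the perpendicular component v⊥ = v sin73.2° = 8.51×10^5 m/s is bent by the field.
r = m v⊥ /(qB) = (3.45×10^-25)(8.51×10^5) / [(1×1.60×10^-19)(0.549)] = 3.35 m.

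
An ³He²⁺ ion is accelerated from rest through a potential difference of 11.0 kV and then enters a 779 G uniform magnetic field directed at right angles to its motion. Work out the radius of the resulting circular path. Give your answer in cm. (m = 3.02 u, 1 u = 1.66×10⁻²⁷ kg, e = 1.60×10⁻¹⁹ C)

r ≈ 23.8 cm

The kinetic energy gained is K = qV = (2×1.60×10^-19)(1.10×10^4) = 3.52×10^-15 J.
v = √(2K/m) = 1.19×10^6 m/s.
r = mv/(qB) = (5.01×10^-27)(1.19×10^6) / [(2×1.60×10^-19)(0.0779)] = 0.238 m.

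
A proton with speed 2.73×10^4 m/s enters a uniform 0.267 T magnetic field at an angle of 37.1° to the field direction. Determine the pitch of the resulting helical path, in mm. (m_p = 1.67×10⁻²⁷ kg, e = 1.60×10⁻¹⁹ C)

The velocity component along B is v∥ = v cos37.1° = 2.18×10^4 m/s.
The cyclotron period T = 2πm/(qB) = 2.46×10^-7 s is set by m, q, B alone.
Pitch = v∥·T = (2.18×10^4)(2.46×10^-7) = 5.35×10^-3 m.

pitch ≈ 5.35 mm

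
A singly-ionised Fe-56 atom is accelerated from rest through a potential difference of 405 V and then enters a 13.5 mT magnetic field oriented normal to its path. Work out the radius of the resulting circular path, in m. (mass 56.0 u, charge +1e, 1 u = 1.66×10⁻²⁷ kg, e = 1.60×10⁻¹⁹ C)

The kinetic energy gained is K = qV = (1×1.60×10^-19)(405) = 6.48×10^-17 J.
v = √(2K/m) = 3.73×10^4 m/s.
r = mv/(qB) = (9.30×10^-26)(3.73×10^4) / [(1×1.60×10^-19)(0.0135)] = 1.61 m.

r ≈ 1.61 m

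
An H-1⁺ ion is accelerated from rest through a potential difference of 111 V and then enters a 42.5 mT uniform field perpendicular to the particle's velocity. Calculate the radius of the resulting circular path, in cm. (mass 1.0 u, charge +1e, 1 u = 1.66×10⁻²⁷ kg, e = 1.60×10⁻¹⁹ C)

The kinetic energy gained is K = qV = (1×1.60×10^-19)(111) = 1.78×10^-17 J.
v = √(2K/m) = 1.46×10^5 m/s.
r = mv/(qB) = (1.66×10^-27)(1.46×10^5) / [(1×1.60×10^-19)(0.0425)] = 0.0357 m.

r ≈ 3.57 cm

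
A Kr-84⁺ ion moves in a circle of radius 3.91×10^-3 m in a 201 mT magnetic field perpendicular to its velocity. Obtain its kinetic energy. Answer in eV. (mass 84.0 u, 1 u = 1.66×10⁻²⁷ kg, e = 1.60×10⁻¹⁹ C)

K ≈ 0.354 eV

v = qBr/m = (1×1.60×10^-19)(0.201)(3.91×10^-3) / (1.39×10^-25) = 902 m/s.
K = ½mv² = 0.5·(1.39×10^-25)·(902)² = 5.67×10^-20 J = 0.354 eV.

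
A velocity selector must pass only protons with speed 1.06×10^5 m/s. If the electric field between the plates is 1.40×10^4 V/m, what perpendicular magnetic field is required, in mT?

qE = qvB ⇒ B = E/v = (1.40×10^4) / (1.06×10^5) = 0.132 T.

B ≈ 132 mT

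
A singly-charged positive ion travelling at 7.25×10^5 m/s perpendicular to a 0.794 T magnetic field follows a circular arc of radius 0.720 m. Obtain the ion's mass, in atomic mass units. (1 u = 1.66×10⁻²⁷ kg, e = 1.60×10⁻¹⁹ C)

qvB = mv²/r ⇒ m = qBr/v.
m = (1×1.60×10^-19)(0.794)(0.720) / (7.25×10^5) = 1.26×10^-25 kg = 76.0 u.

m ≈ 76.0 u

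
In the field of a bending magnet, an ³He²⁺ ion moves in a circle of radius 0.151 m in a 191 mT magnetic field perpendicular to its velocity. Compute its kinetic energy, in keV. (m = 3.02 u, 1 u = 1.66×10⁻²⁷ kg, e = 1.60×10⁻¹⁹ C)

K ≈ 53.1 keV

v = qBr/m = (2×1.60×10^-19)(0.191)(0.151) / (5.01×10^-27) = 1.84×10^6 m/s.
K = ½mv² = 0.5·(5.01×10^-27)·(1.84×10^6)² = 8.50×10^-15 J = 53.1 keV.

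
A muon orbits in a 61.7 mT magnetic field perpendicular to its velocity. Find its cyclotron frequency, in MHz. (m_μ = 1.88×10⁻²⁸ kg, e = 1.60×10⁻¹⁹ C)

f ≈ 8.36 MHz

f = qB/(2πm) = (1×1.60×10^-19)(0.0617) / [2π(1.88×10^-28)] = 8.36×10^6 Hz.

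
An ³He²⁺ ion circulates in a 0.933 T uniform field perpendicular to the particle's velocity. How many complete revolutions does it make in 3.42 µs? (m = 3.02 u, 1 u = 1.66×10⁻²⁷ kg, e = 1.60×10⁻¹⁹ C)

N = 32

T = 2πm/(qB) = 2π(5.0132×10^-27) / [(2×1.60×10^-19)(0.933)] = 1.0550×10^-7 s.
N = t/T = 3.42×10^-6 / 1.0550×10^-7 ≈ 32.42, so 32 complete revolutions.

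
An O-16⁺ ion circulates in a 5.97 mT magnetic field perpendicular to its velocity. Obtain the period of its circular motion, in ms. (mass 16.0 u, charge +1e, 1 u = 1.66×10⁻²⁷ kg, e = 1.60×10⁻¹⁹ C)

The cyclotron period is independent of speed: T = 2πm/(qB).
T = 2π(2.66×10^-26) / [(1×1.60×10^-19)(5.97×10^-3)] = 1.75×10^-4 s.

T ≈ 0.175 ms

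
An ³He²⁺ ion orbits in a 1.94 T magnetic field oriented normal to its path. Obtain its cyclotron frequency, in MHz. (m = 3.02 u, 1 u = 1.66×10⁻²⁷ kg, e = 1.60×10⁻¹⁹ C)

f = qB/(2πm) = (2×1.60×10^-19)(1.94) / [2π(5.01×10^-27)] = 1.97×10^7 Hz.

f ≈ 19.7 MHz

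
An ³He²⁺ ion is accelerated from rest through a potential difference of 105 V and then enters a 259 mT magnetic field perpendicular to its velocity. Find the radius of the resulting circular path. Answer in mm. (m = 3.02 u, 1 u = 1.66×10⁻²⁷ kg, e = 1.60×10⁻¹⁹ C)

The kinetic energy gained is K = qV = (2×1.60×10^-19)(105) = 3.36×10^-17 J.
v = √(2K/m) = 1.16×10^5 m/s.
r = mv/(qB) = (5.01×10^-27)(1.16×10^5) / [(2×1.60×10^-19)(0.259)] = 7.00×10^-3 m.

r ≈ 7.00 mm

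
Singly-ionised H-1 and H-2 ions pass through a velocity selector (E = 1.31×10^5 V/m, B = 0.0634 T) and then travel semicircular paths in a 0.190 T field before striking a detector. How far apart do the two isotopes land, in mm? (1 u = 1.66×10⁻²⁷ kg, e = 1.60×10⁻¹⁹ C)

Δd ≈ 226 mm

Both emerge at v = E/B₁ = 2.07×10^6 m/s.
r = mv/(qB₂), so r₁ = 0.113 m and r₂ = 0.226 m, giving Δr = 0.113 m.
After a semicircle each ion lands a diameter 2r from the entry slit, so the separation is 2Δr = 0.226 m.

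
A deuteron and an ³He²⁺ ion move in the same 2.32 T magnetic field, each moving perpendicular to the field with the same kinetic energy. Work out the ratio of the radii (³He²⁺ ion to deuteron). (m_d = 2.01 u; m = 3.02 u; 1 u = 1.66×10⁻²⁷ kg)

ratio ≈ 0.613

r = √(2mK)/(qB) ⇒ at equal K, r ∝ √m/q.
r_{³He²⁺ ion}/r_{deuteron} = 0.613.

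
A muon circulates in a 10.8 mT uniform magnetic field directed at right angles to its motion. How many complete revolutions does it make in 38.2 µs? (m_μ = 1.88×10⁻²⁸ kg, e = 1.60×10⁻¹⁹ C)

N = 55

T = 2πm/(qB) = 2π(1.88×10^-28) / [(1×1.60×10^-19)(0.0108)] = 6.8359×10^-7 s.
N = t/T = 3.82×10^-5 / 6.8359×10^-7 ≈ 55.88, so 55 complete revolutions.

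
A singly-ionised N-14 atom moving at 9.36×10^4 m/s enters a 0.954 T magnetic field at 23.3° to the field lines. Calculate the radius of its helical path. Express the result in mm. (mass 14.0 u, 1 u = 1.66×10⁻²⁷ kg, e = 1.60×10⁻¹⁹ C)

r ≈ 5.64 mm

Only the perpendicular component v⊥ = v sin23.3° = 3.70×10^4 m/s is bent by the field.
r = m v⊥ /(qB) = (2.32×10^-26)(3.70×10^4) / [(1×1.60×10^-19)(0.954)] = 5.64×10^-3 m.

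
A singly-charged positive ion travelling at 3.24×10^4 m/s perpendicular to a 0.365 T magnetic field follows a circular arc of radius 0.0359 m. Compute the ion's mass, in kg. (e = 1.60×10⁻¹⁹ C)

qvB = mv²/r ⇒ m = qBr/v.
m = (1×1.60×10^-19)(0.365)(0.0359) / (3.24×10^4) = 6.47×10^-26 kg.

m ≈ 6.47×10^-26 kg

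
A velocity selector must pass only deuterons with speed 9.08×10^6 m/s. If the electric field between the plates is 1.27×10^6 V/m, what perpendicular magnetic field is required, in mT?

qE = qvB ⇒ B = E/v = (1.27×10^6) / (9.08×10^6) = 0.140 T.

B ≈ 140 mT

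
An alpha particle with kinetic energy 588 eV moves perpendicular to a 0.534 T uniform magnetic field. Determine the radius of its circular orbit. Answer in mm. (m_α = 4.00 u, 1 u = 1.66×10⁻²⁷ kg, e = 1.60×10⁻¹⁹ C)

r ≈ 6.54 mm

Convert the energy: K = 588 eV = 9.41×10^-17 J.
v = √(2K/m) = √(2·9.41×10^-17/6.64×10^-27) = 1.68×10^5 m/s.
r = mv/(qB) = (6.64×10^-27)(1.68×10^5) / [(2×1.60×10^-19)(0.534)] = 6.54×10^-3 m.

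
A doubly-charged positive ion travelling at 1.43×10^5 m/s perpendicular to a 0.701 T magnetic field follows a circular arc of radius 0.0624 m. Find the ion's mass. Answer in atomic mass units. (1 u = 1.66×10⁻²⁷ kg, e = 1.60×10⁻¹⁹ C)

m ≈ 59.0 u

qvB = mv²/r ⇒ m = qBr/v.
m = (2×1.60×10^-19)(0.701)(0.0624) / (1.43×10^5) = 9.79×10^-26 kg = 59.0 u.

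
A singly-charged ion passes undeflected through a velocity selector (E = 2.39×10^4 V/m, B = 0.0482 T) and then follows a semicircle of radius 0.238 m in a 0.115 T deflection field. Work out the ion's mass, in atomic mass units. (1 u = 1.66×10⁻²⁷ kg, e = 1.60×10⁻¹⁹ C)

m ≈ 5.32 u

v = E/B₁ = 4.96×10^5 m/s.
From r = mv/(qB₂), m = qB₂r/v = (1×1.60×10^-19)(0.115)(0.238) / (4.96×10^5) = 8.83×10^-27 kg.
In atomic mass units: m = 8.83×10^-27 / 1.66×10^-27 = 5.32 u.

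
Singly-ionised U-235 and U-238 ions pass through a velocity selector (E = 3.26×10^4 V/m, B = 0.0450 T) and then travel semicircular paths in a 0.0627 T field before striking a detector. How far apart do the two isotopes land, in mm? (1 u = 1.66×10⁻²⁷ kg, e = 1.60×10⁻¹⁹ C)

Both emerge at v = E/B₁ = 7.24×10^5 m/s.
r = mv/(qB₂), so r₁ = 28.170 m and r₂ = 28.530 m, giving Δr = 0.360 m.
After a semicircle each ion lands a diameter 2r from the entry slit, so the separation is 2Δr = 0.719 m.

Δd ≈ 719 mm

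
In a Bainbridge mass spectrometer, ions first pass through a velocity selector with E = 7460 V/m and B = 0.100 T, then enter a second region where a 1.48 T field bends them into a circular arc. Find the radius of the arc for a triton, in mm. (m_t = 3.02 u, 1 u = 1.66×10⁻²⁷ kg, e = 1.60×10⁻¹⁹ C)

r ≈ 1.58 mm

The selector passes v = E/B = 7460/0.100 = 7.46×10^4 m/s.
In the deflection region, r = mv/(qB₂) = (5.01×10^-27)(7.46×10^4) / [(1×1.60×10^-19)(1.48)] = 1.58×10^-3 m.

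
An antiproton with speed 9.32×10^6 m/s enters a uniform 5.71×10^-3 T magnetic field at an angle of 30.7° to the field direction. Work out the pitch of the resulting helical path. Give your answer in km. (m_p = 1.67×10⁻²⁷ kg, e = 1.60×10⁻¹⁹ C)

The velocity component along B is v∥ = v cos30.7° = 8.01×10^6 m/s.
The cyclotron period T = 2πm/(qB) = 1.15×10^-5 s is set by m, q, B alone.
Pitch = v∥·T = (8.01×10^6)(1.15×10^-5) = 92.0 m.

pitch ≈ 0.0920 km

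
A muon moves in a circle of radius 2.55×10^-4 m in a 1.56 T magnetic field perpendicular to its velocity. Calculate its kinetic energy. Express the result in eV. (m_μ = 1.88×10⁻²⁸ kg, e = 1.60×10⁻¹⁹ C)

v = qBr/m = (1×1.60×10^-19)(1.56)(2.55×10^-4) / (1.88×10^-28) = 3.39×10^5 m/s.
K = ½mv² = 0.5·(1.88×10^-28)·(3.39×10^5)² = 1.08×10^-17 J = 67.3 eV.

K ≈ 67.3 eV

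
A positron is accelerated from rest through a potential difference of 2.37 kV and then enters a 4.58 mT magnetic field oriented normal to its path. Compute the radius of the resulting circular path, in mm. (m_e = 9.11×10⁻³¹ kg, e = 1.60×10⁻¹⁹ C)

The kinetic energy gained is K = qV = (1×1.60×10^-19)(2370) = 3.79×10^-16 J.
v = √(2K/m) = 2.89×10^7 m/s.
r = mv/(qB) = (9.11×10^-31)(2.89×10^7) / [(1×1.60×10^-19)(4.58×10^-3)] = 0.0359 m.

r ≈ 35.9 mm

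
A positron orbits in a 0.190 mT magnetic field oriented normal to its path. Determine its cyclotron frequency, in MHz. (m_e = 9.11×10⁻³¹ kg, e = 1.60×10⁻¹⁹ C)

f = qB/(2πm) = (1×1.60×10^-19)(1.90×10^-4) / [2π(9.11×10^-31)] = 5.31×10^6 Hz.

f ≈ 5.31 MHz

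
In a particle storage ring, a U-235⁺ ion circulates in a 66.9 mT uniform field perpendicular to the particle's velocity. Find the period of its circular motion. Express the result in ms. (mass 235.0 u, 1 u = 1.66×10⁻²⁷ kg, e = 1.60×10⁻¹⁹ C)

The cyclotron period is independent of speed: T = 2πm/(qB).
T = 2π(3.90×10^-25) / [(1×1.60×10^-19)(0.0669)] = 2.29×10^-4 s.

T ≈ 0.229 ms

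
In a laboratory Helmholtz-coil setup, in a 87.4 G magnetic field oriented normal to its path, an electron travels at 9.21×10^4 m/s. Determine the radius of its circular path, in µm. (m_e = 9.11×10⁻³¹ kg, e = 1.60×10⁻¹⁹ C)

r ≈ 60.0 µm

The magnetic force provides the centripetal force: qvB = mv²/r, so r = mv/(qB).
r = (9.11×10^-31 kg)(9.21×10^4 m/s) / [(1×1.60×10^-19 C)(8.74×10^-3 T)] = 6.00×10^-5 m.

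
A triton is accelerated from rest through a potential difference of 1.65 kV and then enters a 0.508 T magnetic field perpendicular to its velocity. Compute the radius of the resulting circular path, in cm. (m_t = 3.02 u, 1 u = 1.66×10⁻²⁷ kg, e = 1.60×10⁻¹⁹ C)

r ≈ 2.00 cm

The kinetic energy gained is K = qV = (1×1.60×10^-19)(1650) = 2.64×10^-16 J.
v = √(2K/m) = 3.25×10^5 m/s.
r = mv/(qB) = (5.01×10^-27)(3.25×10^5) / [(1×1.60×10^-19)(0.508)] = 0.0200 m.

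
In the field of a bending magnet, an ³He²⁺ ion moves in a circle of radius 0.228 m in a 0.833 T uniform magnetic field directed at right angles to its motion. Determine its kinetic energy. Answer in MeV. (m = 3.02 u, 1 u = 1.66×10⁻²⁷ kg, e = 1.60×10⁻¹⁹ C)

v = qBr/m = (2×1.60×10^-19)(0.833)(0.228) / (5.01×10^-27) = 1.21×10^7 m/s.
K = ½mv² = 0.5·(5.01×10^-27)·(1.21×10^7)² = 3.68×10^-13 J = 2.30 MeV.

K ≈ 2.30 MeV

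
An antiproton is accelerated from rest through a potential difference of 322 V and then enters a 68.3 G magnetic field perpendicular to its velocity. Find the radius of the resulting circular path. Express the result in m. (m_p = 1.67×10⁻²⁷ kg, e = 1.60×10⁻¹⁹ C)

r ≈ 0.380 m

The kinetic energy gained is K = qV = (1×1.60×10^-19)(322) = 5.15×10^-17 J.
v = √(2K/m) = 2.48×10^5 m/s.
r = mv/(qB) = (1.67×10^-27)(2.48×10^5) / [(1×1.60×10^-19)(6.83×10^-3)] = 0.380 m.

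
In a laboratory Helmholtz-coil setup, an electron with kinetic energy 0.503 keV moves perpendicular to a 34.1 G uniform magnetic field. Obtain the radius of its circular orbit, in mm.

r ≈ 22.2 mm

Convert the energy: K = 0.503 keV = 8.05×10^-17 J.
v = √(2K/m) = √(2·8.05×10^-17/9.11×10^-31) = 1.33×10^7 m/s.
r = mv/(qB) = (9.11×10^-31)(1.33×10^7) / [(1×1.60×10^-19)(3.41×10^-3)] = 0.0222 m.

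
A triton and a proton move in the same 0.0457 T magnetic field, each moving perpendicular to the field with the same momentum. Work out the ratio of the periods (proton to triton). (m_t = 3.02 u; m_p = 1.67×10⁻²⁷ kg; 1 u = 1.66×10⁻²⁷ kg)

T = 2πm/(qB) is independent of speed, so T₂/T₁ = (m₂/q₂)/(m₁/q₁).
T_{proton}/T_{triton} = (1.67×10^-27/1e) / (5.01×10^-27/1e) = 0.333.

ratio ≈ 0.333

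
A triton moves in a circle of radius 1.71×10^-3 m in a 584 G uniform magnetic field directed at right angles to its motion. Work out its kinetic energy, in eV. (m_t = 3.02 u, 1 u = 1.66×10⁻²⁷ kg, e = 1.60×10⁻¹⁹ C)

K ≈ 0.159 eV

v = qBr/m = (1×1.60×10^-19)(0.0584)(1.71×10^-3) / (5.01×10^-27) = 3190 m/s.
K = ½mv² = 0.5·(5.01×10^-27)·(3190)² = 2.55×10^-20 J = 0.159 eV.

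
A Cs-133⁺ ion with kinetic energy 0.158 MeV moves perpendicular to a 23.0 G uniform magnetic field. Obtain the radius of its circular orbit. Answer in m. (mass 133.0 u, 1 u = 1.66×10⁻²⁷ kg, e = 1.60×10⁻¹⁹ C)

r ≈ 287 m

Convert the energy: K = 0.158 MeV = 2.53×10^-14 J.
v = √(2K/m) = √(2·2.53×10^-14/2.21×10^-25) = 4.79×10^5 m/s.
r = mv/(qB) = (2.21×10^-25)(4.79×10^5) / [(1×1.60×10^-19)(2.30×10^-3)] = 287 m.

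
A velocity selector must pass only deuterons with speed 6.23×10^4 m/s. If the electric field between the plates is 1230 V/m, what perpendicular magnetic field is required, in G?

B ≈ 197 G

qE = qvB ⇒ B = E/v = (1230) / (6.23×10^4) = 0.0197 T.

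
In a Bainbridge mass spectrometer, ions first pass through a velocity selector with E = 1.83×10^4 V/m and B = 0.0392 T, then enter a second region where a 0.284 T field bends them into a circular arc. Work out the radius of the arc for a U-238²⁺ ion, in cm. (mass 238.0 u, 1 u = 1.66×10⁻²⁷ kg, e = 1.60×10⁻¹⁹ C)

r ≈ 203 cm

The selector passes v = E/B = 1.83×10^4/0.0392 = 4.67×10^5 m/s.
In the deflection region, r = mv/(qB₂) = (3.95×10^-25)(4.67×10^5) / [(2×1.60×10^-19)(0.284)] = 2.03 m.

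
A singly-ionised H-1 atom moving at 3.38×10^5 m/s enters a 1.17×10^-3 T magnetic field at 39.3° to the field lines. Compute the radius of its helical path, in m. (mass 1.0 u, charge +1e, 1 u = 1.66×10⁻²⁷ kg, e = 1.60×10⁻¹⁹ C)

Only the perpendicular component v⊥ = v sin39.3° = 2.14×10^5 m/s is bent by the field.
r = m v⊥ /(qB) = (1.66×10^-27)(2.14×10^5) / [(1×1.60×10^-19)(1.17×10^-3)] = 1.90 m.

r ≈ 1.90 m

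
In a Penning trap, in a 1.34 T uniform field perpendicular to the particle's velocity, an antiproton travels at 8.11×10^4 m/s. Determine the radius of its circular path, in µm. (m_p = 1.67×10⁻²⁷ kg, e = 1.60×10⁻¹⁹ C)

r ≈ 632 µm

The magnetic force provides the centripetal force: qvB = mv²/r, so r = mv/(qB).
r = (1.67×10^-27 kg)(8.11×10^4 m/s) / [(1×1.60×10^-19 C)(1.34 T)] = 6.32×10^-4 m.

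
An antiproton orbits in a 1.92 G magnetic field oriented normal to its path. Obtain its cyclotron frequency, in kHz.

f = qB/(2πm) = (1×1.60×10^-19)(1.92×10^-4) / [2π(1.67×10^-27)] = 2930 Hz.

f ≈ 2.93 kHz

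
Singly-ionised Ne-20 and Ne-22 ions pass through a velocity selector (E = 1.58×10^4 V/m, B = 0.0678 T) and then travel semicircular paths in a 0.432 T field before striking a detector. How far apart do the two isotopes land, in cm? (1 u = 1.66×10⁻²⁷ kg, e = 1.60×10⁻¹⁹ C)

Δd ≈ 2.24 cm

Both emerge at v = E/B₁ = 2.33×10^5 m/s.
r = mv/(qB₂), so r₁ = 0.1119 m and r₂ = 0.1231 m, giving Δr = 0.0112 m.
After a semicircle each ion lands a diameter 2r from the entry slit, so the separation is 2Δr = 0.0224 m.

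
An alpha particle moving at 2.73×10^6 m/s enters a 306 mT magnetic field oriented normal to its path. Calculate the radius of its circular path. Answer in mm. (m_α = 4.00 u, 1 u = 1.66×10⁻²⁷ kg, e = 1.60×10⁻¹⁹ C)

r ≈ 185 mm

The magnetic force provides the centripetal force: qvB = mv²/r, so r = mv/(qB).
r = (6.64×10^-27 kg)(2.73×10^6 m/s) / [(2×1.60×10^-19 C)(0.306 T)] = 0.185 m.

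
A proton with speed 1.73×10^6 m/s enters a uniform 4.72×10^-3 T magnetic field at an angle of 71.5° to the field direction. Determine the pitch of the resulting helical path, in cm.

The velocity component along B is v∥ = v cos71.5° = 5.49×10^5 m/s.
The cyclotron period T = 2πm/(qB) = 1.39×10^-5 s is set by m, q, B alone.
Pitch = v∥·T = (5.49×10^5)(1.39×10^-5) = 7.63 m.

pitch ≈ 763 cm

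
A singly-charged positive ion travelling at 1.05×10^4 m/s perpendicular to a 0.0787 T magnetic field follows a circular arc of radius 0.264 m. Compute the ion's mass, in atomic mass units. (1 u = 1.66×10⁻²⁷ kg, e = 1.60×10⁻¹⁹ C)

qvB = mv²/r ⇒ m = qBr/v.
m = (1×1.60×10^-19)(0.0787)(0.264) / (1.05×10^4) = 3.17×10^-25 kg = 191 u.

m ≈ 191 u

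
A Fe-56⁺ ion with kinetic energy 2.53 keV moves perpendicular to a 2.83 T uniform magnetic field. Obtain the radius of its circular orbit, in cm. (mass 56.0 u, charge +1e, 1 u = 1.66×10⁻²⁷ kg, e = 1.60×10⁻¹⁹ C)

r ≈ 1.92 cm

Convert the energy: K = 2.53 keV = 4.05×10^-16 J.
v = √(2K/m) = √(2·4.05×10^-16/9.30×10^-26) = 9.33×10^4 m/s.
r = mv/(qB) = (9.30×10^-26)(9.33×10^4) / [(1×1.60×10^-19)(2.83)] = 0.0192 m.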